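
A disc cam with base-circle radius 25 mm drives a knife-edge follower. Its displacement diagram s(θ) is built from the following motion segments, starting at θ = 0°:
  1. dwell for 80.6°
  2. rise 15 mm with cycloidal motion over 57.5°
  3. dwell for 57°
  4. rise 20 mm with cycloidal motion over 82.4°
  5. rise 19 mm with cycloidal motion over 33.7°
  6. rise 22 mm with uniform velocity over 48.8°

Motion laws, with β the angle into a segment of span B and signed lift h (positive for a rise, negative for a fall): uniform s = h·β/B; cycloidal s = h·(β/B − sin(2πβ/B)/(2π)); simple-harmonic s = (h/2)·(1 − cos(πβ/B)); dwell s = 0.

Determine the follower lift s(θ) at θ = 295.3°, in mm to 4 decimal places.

seg 1 [0°–80.6°] dwell: s stays 0.0000
seg 2 [80.6°–138.1°] cycloidal, h=15: full span → s += 15 → s = 15.0000
seg 3 [138.1°–195.1°] dwell: s stays 15.0000
seg 4 [195.1°–277.5°] cycloidal, h=20: full span → s += 20 → s = 35.0000
seg 5 [277.5°–311.2°] cycloidal, h=19: θ=295.3° here. β=17.8, B=33.7. 19·(0.5282 − sin(2π·0.5282)/(2π)) = 10.5684 → s = 45.5684

45.5684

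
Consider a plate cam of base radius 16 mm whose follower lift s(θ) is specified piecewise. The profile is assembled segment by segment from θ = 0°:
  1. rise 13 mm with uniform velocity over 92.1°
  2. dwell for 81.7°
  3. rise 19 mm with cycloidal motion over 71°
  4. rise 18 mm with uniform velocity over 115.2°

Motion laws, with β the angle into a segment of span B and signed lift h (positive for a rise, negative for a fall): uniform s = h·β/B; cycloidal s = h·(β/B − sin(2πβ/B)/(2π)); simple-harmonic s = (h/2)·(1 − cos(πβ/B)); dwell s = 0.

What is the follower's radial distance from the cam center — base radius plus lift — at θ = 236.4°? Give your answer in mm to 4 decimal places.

seg 1 [0°–92.1°] uniform, h=13: full span → s += 13 → s = 13.0000
seg 2 [92.1°–173.8°] dwell: s stays 13.0000
seg 3 [173.8°–244.8°] cycloidal, h=19: θ=236.4° here. β=62.6, B=71. 19·(0.8817 − sin(2π·0.8817)/(2π)) = 18.7986 → s = 31.7986
radial distance = base radius + s = 16 + 31.7986 = 47.7986

47.7986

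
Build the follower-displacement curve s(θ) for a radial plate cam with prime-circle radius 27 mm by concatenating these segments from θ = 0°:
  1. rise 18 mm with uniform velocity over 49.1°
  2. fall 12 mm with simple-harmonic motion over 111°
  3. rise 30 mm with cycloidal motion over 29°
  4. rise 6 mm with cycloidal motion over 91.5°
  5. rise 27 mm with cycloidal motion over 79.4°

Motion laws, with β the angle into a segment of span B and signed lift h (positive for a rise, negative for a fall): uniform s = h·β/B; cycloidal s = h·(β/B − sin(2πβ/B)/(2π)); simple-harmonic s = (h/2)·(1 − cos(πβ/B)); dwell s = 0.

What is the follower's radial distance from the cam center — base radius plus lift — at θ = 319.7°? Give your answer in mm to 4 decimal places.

seg 1 [0°–49.1°] uniform, h=18: full span → s += 18 → s = 18.0000
seg 2 [49.1°–160.1°] simple-harmonic, h=-12: full span → s += -12 → s = 6.0000
seg 3 [160.1°–189.1°] cycloidal, h=30: full span → s += 30 → s = 36.0000
seg 4 [189.1°–280.6°] cycloidal, h=6: full span → s += 6 → s = 42.0000
seg 5 [280.6°–360°] cycloidal, h=27: θ=319.7° here. β=39.1, B=79.4. 27·(0.4924 − sin(2π·0.4924)/(2π)) = 13.0920 → s = 55.0920
radial distance = base radius + s = 27 + 55.0920 = 82.0920

82.0920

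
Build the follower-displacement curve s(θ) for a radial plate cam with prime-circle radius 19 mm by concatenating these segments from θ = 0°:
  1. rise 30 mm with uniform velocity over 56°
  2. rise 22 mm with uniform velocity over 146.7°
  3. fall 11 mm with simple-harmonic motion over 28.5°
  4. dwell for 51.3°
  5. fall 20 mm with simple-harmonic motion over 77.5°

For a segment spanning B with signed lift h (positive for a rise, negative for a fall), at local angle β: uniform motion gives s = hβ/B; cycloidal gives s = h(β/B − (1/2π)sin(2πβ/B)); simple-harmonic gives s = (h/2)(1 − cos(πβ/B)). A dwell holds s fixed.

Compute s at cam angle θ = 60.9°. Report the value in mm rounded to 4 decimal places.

seg 1 [0°–56°] uniform, h=30: full span → s += 30 → s = 30.0000
seg 2 [56°–202.7°] uniform, h=22: θ=60.9° here. β=4.9, B=146.7. 22·4.9/146.7 = 0.7348 → s = 30.7348

30.7348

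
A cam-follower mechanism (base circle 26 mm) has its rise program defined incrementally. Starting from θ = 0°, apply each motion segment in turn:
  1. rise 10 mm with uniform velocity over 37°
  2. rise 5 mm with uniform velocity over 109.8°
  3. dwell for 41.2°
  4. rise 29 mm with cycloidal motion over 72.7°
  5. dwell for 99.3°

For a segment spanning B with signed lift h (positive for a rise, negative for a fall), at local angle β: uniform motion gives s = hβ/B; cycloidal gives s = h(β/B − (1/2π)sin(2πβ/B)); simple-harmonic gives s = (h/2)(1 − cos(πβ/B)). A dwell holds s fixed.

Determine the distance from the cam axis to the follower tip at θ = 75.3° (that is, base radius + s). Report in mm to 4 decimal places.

seg 1 [0°–37°] uniform, h=10: full span → s += 10 → s = 10.0000
seg 2 [37°–146.8°] uniform, h=5: θ=75.3° here. β=38.3, B=109.8. 5·38.3/109.8 = 1.7441 → s = 11.7441
radial distance = base radius + s = 26 + 11.7441 = 37.7441

37.7441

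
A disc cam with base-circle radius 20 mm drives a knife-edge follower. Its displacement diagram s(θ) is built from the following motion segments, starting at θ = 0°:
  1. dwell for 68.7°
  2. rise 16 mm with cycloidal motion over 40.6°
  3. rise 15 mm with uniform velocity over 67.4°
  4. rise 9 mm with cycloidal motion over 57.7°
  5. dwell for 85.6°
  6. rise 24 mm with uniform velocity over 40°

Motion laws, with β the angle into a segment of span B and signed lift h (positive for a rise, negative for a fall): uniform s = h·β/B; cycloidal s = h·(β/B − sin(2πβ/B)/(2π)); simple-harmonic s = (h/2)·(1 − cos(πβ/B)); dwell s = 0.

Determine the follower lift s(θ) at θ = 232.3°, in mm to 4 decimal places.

seg 1 [0°–68.7°] dwell: s stays 0.0000
seg 2 [68.7°–109.3°] cycloidal, h=16: full span → s += 16 → s = 16.0000
seg 3 [109.3°–176.7°] uniform, h=15: full span → s += 15 → s = 31.0000
seg 4 [176.7°–234.4°] cycloidal, h=9: θ=232.3° here. β=55.6, B=57.7. 9·(0.9636 − sin(2π·0.9636)/(2π)) = 8.9972 → s = 39.9972

39.9972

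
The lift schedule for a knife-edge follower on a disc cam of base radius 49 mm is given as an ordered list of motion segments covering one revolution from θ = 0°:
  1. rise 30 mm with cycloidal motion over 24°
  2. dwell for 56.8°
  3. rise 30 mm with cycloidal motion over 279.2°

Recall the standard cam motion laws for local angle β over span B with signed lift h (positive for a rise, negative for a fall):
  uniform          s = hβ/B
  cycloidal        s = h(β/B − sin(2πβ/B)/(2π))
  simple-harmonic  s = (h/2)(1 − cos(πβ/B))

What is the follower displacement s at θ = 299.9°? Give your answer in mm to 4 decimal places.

seg 1 [0°–24°] cycloidal, h=30: full span → s += 30 → s = 30.0000
seg 2 [24°–80.8°] dwell: s stays 30.0000
seg 3 [80.8°–360°] cycloidal, h=30: θ=299.9° here. β=219.1, B=279.2. 30·(0.7847 − sin(2π·0.7847)/(2π)) = 28.2036 → s = 58.2036

58.2036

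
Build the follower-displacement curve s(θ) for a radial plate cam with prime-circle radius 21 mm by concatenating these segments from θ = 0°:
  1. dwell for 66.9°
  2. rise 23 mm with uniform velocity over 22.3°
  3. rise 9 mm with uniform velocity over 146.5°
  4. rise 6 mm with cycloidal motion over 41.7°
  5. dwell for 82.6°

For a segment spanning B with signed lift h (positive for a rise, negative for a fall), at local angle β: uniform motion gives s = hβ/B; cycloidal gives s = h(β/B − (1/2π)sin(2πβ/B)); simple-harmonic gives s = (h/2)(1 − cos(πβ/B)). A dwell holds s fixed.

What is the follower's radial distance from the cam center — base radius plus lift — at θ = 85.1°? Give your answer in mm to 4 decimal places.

seg 1 [0°–66.9°] dwell: s stays 0.0000
seg 2 [66.9°–89.2°] uniform, h=23: θ=85.1° here. β=18.2, B=22.3. 23·18.2/22.3 = 18.7713 → s = 18.7713
radial distance = base radius + s = 21 + 18.7713 = 39.7713

39.7713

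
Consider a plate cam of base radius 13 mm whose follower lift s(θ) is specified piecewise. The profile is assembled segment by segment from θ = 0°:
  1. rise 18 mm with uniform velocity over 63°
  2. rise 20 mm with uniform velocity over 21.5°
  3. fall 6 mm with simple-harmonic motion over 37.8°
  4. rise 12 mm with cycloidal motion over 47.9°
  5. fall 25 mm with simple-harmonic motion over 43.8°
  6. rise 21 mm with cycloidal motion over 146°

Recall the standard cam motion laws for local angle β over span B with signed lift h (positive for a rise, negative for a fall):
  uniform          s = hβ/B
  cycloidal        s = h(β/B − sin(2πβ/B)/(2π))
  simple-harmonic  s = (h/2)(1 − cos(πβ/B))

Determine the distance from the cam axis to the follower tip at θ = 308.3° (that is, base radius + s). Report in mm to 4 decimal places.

seg 1 [0°–63°] uniform, h=18: full span → s += 18 → s = 18.0000
seg 2 [63°–84.5°] uniform, h=20: full span → s += 20 → s = 38.0000
seg 3 [84.5°–122.3°] simple-harmonic, h=-6: full span → s += -6 → s = 32.0000
seg 4 [122.3°–170.2°] cycloidal, h=12: full span → s += 12 → s = 44.0000
seg 5 [170.2°–214°] simple-harmonic, h=-25: full span → s += -25 → s = 19.0000
seg 6 [214°–360°] cycloidal, h=21: θ=308.3° here. β=94.3, B=146. 21·(0.6459 − sin(2π·0.6459)/(2π)) = 16.2160 → s = 35.2160
radial distance = base radius + s = 13 + 35.2160 = 48.2160

48.2160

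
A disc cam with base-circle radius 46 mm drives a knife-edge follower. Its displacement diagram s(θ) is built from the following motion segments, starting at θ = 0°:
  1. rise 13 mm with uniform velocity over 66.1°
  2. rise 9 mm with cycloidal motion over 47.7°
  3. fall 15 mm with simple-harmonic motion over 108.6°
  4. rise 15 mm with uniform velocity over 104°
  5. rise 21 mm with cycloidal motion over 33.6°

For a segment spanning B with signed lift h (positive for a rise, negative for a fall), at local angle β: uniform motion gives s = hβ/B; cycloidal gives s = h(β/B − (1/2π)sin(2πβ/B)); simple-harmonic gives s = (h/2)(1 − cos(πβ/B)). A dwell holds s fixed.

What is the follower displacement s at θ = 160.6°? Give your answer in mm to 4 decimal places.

seg 1 [0°–66.1°] uniform, h=13: full span → s += 13 → s = 13.0000
seg 2 [66.1°–113.8°] cycloidal, h=9: full span → s += 9 → s = 22.0000
seg 3 [113.8°–222.4°] simple-harmonic, h=-15: θ=160.6° here. β=46.8, B=108.6. -15/2·(1 − cos(π·0.4309)) = -5.8855 → s = 16.1145

16.1145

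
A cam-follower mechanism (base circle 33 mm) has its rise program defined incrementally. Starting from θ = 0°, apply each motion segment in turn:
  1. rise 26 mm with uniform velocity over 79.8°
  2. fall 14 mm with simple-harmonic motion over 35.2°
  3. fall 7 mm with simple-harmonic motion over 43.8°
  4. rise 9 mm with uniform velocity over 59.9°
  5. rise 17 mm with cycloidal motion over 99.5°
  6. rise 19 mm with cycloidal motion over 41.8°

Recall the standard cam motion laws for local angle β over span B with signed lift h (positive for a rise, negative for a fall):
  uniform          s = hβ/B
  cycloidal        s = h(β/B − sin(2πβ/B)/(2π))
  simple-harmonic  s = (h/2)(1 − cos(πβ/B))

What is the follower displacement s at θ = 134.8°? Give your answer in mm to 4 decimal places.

seg 1 [0°–79.8°] uniform, h=26: full span → s += 26 → s = 26.0000
seg 2 [79.8°–115°] simple-harmonic, h=-14: full span → s += -14 → s = 12.0000
seg 3 [115°–158.8°] simple-harmonic, h=-7: θ=134.8° here. β=19.8, B=43.8. -7/2·(1 − cos(π·0.4521)) = -2.9748 → s = 9.0252

9.0252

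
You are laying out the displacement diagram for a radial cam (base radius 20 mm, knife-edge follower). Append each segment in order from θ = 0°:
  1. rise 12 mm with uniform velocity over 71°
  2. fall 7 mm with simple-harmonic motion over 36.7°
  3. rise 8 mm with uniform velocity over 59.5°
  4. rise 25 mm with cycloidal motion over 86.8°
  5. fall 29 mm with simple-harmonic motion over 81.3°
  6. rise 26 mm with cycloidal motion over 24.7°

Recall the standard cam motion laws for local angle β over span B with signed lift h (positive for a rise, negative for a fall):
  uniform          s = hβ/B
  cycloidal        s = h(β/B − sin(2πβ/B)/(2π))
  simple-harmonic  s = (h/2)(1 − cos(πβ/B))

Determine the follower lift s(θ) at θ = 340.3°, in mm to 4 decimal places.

seg 1 [0°–71°] uniform, h=12: full span → s += 12 → s = 12.0000
seg 2 [71°–107.7°] simple-harmonic, h=-7: full span → s += -7 → s = 5.0000
seg 3 [107.7°–167.2°] uniform, h=8: full span → s += 8 → s = 13.0000
seg 4 [167.2°–254°] cycloidal, h=25: full span → s += 25 → s = 38.0000
seg 5 [254°–335.3°] simple-harmonic, h=-29: full span → s += -29 → s = 9.0000
seg 6 [335.3°–360°] cycloidal, h=26: θ=340.3° here. β=5, B=24.7. 26·(0.2024 − sin(2π·0.2024)/(2π)) = 1.3086 → s = 10.3086

10.3086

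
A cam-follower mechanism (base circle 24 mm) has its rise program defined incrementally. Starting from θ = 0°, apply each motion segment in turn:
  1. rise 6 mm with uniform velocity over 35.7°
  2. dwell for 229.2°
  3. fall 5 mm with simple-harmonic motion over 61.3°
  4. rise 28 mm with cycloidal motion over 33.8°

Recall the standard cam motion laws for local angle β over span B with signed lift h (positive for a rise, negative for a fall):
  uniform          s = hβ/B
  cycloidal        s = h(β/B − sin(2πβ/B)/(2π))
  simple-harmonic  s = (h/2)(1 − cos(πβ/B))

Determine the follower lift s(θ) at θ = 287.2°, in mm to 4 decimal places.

seg 1 [0°–35.7°] uniform, h=6: full span → s += 6 → s = 6.0000
seg 2 [35.7°–264.9°] dwell: s stays 6.0000
seg 3 [264.9°–326.2°] simple-harmonic, h=-5: θ=287.2° here. β=22.3, B=61.3. -5/2·(1 − cos(π·0.3638)) = -1.4625 → s = 4.5375

4.5375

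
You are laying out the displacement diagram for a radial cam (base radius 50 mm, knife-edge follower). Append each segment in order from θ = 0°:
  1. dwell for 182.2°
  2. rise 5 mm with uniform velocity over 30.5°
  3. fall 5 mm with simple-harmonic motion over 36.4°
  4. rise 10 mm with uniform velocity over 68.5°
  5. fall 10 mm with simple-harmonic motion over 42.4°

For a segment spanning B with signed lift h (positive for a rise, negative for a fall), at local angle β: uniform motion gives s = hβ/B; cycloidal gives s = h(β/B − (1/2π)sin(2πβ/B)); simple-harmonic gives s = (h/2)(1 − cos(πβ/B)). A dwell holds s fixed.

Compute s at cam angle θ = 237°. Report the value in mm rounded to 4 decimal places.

seg 1 [0°–182.2°] dwell: s stays 0.0000
seg 2 [182.2°–212.7°] uniform, h=5: full span → s += 5 → s = 5.0000
seg 3 [212.7°–249.1°] simple-harmonic, h=-5: θ=237° here. β=24.3, B=36.4. -5/2·(1 − cos(π·0.6676)) = -3.7562 → s = 1.2438

1.2438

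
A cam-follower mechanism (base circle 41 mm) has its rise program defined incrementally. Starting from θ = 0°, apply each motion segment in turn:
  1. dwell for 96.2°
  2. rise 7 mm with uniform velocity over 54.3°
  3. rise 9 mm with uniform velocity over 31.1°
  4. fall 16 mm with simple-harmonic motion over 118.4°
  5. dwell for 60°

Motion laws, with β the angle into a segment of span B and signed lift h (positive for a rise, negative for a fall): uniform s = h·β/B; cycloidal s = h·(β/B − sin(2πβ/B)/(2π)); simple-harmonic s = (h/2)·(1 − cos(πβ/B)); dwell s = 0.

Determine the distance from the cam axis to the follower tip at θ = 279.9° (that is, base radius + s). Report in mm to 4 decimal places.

seg 1 [0°–96.2°] dwell: s stays 0.0000
seg 2 [96.2°–150.5°] uniform, h=7: full span → s += 7 → s = 7.0000
seg 3 [150.5°–181.6°] uniform, h=9: full span → s += 9 → s = 16.0000
seg 4 [181.6°–300°] simple-harmonic, h=-16: θ=279.9° here. β=98.3, B=118.4. -16/2·(1 − cos(π·0.8302)) = -14.8890 → s = 1.1110
radial distance = base radius + s = 41 + 1.1110 = 42.1110

42.1110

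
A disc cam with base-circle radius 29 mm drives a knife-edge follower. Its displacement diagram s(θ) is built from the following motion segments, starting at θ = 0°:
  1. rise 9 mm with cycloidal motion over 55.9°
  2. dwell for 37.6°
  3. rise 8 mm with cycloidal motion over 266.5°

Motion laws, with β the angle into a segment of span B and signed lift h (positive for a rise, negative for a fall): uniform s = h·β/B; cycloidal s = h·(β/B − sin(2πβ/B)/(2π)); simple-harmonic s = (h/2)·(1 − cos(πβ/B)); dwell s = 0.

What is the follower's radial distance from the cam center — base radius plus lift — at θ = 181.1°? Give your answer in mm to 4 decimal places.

seg 1 [0°–55.9°] cycloidal, h=9: full span → s += 9 → s = 9.0000
seg 2 [55.9°–93.5°] dwell: s stays 9.0000
seg 3 [93.5°–360°] cycloidal, h=8: θ=181.1° here. β=87.6, B=266.5. 8·(0.3287 − sin(2π·0.3287)/(2π)) = 1.5089 → s = 10.5089
radial distance = base radius + s = 29 + 10.5089 = 39.5089

39.5089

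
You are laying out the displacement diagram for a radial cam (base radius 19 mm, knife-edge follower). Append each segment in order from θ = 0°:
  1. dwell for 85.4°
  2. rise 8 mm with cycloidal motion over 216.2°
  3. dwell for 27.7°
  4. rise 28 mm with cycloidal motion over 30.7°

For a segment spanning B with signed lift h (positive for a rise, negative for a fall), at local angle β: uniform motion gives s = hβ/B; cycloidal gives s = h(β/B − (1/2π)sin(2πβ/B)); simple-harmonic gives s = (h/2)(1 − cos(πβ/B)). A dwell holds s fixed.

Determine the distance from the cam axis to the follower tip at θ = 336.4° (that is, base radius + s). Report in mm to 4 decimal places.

seg 1 [0°–85.4°] dwell: s stays 0.0000
seg 2 [85.4°–301.6°] cycloidal, h=8: full span → s += 8 → s = 8.0000
seg 3 [301.6°–329.3°] dwell: s stays 8.0000
seg 4 [329.3°–360°] cycloidal, h=28: θ=336.4° here. β=7.1, B=30.7. 28·(0.2313 − sin(2π·0.2313)/(2π)) = 2.0501 → s = 10.0501
radial distance = base radius + s = 19 + 10.0501 = 29.0501

29.0501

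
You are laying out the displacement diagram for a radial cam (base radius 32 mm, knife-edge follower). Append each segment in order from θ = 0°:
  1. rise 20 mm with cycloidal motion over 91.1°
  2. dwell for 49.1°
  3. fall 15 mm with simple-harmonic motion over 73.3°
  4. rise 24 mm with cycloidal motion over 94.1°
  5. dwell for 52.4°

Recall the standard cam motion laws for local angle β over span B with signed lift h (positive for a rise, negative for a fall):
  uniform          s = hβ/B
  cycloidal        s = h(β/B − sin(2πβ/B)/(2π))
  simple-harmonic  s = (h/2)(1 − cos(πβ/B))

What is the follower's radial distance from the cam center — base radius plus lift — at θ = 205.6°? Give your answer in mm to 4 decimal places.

seg 1 [0°–91.1°] cycloidal, h=20: full span → s += 20 → s = 20.0000
seg 2 [91.1°–140.2°] dwell: s stays 20.0000
seg 3 [140.2°–213.5°] simple-harmonic, h=-15: θ=205.6° here. β=65.4, B=73.3. -15/2·(1 − cos(π·0.8922)) = -14.5742 → s = 5.4258
radial distance = base radius + s = 32 + 5.4258 = 37.4258

37.4258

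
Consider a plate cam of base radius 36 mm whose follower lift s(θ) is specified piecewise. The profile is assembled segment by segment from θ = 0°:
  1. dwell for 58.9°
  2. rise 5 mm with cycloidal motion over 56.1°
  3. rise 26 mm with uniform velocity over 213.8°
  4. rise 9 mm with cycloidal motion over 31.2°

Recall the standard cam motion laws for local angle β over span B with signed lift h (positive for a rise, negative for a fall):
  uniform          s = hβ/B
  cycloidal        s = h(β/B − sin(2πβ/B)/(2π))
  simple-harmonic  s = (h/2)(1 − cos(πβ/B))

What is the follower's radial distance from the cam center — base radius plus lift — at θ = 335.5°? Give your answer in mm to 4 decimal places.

seg 1 [0°–58.9°] dwell: s stays 0.0000
seg 2 [58.9°–115°] cycloidal, h=5: full span → s += 5 → s = 5.0000
seg 3 [115°–328.8°] uniform, h=26: full span → s += 26 → s = 31.0000
seg 4 [328.8°–360°] cycloidal, h=9: θ=335.5° here. β=6.7, B=31.2. 9·(0.2147 − sin(2π·0.2147)/(2π)) = 0.5353 → s = 31.5353
radial distance = base radius + s = 36 + 31.5353 = 67.5353

67.5353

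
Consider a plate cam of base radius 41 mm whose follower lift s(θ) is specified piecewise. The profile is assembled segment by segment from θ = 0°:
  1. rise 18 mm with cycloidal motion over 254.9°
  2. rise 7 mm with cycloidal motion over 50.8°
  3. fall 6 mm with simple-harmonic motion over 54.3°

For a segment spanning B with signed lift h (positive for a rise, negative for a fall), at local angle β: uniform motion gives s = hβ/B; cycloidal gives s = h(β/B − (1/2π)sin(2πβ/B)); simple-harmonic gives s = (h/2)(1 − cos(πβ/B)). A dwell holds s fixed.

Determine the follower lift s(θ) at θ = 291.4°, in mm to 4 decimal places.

seg 1 [0°–254.9°] cycloidal, h=18: full span → s += 18 → s = 18.0000
seg 2 [254.9°–305.7°] cycloidal, h=7: θ=291.4° here. β=36.5, B=50.8. 7·(0.7185 − sin(2π·0.7185)/(2π)) = 6.1219 → s = 24.1219

24.1219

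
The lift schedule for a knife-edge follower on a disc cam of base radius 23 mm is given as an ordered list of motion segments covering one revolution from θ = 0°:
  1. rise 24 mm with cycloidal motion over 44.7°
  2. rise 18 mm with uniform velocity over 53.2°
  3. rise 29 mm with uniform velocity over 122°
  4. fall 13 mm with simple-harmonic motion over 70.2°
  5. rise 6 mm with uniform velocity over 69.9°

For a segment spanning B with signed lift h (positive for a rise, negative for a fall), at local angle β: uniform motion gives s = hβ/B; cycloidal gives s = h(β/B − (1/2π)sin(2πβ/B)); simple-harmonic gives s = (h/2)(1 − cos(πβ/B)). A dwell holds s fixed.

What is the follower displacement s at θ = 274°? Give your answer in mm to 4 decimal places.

seg 1 [0°–44.7°] cycloidal, h=24: full span → s += 24 → s = 24.0000
seg 2 [44.7°–97.9°] uniform, h=18: full span → s += 18 → s = 42.0000
seg 3 [97.9°–219.9°] uniform, h=29: full span → s += 29 → s = 71.0000
seg 4 [219.9°–290.1°] simple-harmonic, h=-13: θ=274° here. β=54.1, B=70.2. -13/2·(1 − cos(π·0.7707)) = -11.3846 → s = 59.6154

59.6154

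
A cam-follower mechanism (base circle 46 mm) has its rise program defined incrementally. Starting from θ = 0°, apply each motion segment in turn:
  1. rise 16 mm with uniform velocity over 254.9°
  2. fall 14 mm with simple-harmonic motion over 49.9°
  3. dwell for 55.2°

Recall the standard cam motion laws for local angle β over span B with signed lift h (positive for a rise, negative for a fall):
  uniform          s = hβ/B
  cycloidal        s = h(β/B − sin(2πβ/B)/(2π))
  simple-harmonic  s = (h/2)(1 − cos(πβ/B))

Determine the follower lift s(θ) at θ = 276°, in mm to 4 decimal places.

seg 1 [0°–254.9°] uniform, h=16: full span → s += 16 → s = 16.0000
seg 2 [254.9°–304.8°] simple-harmonic, h=-14: θ=276° here. β=21.1, B=49.9. -14/2·(1 − cos(π·0.4228)) = -5.3199 → s = 10.6801

10.6801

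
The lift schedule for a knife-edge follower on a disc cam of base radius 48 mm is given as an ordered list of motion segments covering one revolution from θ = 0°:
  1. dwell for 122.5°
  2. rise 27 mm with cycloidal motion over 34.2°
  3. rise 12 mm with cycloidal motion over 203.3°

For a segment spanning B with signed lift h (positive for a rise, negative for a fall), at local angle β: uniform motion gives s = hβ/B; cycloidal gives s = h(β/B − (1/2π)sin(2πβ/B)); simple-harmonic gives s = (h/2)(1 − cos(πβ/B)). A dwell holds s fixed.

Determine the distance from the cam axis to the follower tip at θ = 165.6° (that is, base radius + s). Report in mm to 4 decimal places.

seg 1 [0°–122.5°] dwell: s stays 0.0000
seg 2 [122.5°–156.7°] cycloidal, h=27: full span → s += 27 → s = 27.0000
seg 3 [156.7°–360°] cycloidal, h=12: θ=165.6° here. β=8.9, B=203.3. 12·(0.0438 − sin(2π·0.0438)/(2π)) = 0.0066 → s = 27.0066
radial distance = base radius + s = 48 + 27.0066 = 75.0066

75.0066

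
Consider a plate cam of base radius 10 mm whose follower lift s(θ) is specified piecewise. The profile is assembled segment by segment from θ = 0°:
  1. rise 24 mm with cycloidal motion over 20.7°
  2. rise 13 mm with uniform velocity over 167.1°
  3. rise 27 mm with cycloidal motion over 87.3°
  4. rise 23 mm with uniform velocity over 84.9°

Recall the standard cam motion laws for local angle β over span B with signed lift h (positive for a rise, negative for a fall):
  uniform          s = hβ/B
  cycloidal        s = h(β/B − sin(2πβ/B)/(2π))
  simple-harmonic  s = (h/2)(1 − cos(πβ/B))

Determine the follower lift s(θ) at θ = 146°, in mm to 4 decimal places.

seg 1 [0°–20.7°] cycloidal, h=24: full span → s += 24 → s = 24.0000
seg 2 [20.7°–187.8°] uniform, h=13: θ=146° here. β=125.3, B=167.1. 13·125.3/167.1 = 9.7481 → s = 33.7481

33.7481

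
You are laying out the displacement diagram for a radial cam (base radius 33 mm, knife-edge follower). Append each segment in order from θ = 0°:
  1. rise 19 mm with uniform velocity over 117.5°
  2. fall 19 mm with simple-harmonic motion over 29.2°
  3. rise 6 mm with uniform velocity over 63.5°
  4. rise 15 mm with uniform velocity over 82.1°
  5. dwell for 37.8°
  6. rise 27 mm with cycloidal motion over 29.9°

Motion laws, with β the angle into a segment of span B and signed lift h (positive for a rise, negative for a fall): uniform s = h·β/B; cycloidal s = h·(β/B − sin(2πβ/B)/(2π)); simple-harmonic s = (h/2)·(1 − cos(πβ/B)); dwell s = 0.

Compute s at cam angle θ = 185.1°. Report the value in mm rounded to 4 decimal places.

seg 1 [0°–117.5°] uniform, h=19: full span → s += 19 → s = 19.0000
seg 2 [117.5°–146.7°] simple-harmonic, h=-19: full span → s += -19 → s = 0.0000
seg 3 [146.7°–210.2°] uniform, h=6: θ=185.1° here. β=38.4, B=63.5. 6·38.4/63.5 = 3.6283 → s = 3.6283

3.6283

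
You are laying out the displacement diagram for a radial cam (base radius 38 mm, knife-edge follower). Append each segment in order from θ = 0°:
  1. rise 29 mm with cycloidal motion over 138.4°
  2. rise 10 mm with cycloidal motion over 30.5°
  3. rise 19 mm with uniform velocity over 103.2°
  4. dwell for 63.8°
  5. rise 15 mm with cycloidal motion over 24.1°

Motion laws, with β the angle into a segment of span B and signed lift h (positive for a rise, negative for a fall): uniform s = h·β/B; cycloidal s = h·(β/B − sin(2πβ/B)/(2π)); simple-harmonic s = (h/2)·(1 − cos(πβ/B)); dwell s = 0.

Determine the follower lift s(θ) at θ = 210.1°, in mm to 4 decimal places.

seg 1 [0°–138.4°] cycloidal, h=29: full span → s += 29 → s = 29.0000
seg 2 [138.4°–168.9°] cycloidal, h=10: full span → s += 10 → s = 39.0000
seg 3 [168.9°–272.1°] uniform, h=19: θ=210.1° here. β=41.2, B=103.2. 19·41.2/103.2 = 7.5853 → s = 46.5853

46.5853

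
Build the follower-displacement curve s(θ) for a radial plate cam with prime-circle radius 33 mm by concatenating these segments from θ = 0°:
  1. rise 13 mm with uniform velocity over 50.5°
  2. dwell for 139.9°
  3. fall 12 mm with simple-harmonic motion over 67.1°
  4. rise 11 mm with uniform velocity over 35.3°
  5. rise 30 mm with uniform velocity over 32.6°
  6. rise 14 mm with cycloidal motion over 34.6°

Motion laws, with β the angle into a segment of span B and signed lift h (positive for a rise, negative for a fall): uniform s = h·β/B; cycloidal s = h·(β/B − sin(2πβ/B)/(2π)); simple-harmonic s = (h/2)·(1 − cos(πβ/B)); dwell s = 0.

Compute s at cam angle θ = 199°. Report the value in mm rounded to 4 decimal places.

seg 1 [0°–50.5°] uniform, h=13: full span → s += 13 → s = 13.0000
seg 2 [50.5°–190.4°] dwell: s stays 13.0000
seg 3 [190.4°–257.5°] simple-harmonic, h=-12: θ=199° here. β=8.6, B=67.1. -12/2·(1 − cos(π·0.1282)) = -0.4798 → s = 12.5202

12.5202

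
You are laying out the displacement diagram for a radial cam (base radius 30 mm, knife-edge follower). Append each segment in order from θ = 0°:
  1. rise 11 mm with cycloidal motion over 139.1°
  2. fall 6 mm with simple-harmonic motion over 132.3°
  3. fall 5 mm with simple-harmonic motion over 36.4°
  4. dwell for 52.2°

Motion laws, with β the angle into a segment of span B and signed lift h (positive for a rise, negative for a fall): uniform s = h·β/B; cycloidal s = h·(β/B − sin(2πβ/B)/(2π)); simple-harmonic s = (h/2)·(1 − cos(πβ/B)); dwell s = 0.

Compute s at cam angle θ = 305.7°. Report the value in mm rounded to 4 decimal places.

seg 1 [0°–139.1°] cycloidal, h=11: full span → s += 11 → s = 11.0000
seg 2 [139.1°–271.4°] simple-harmonic, h=-6: full span → s += -6 → s = 5.0000
seg 3 [271.4°–307.8°] simple-harmonic, h=-5: θ=305.7° here. β=34.3, B=36.4. -5/2·(1 − cos(π·0.9423)) = -4.9590 → s = 0.0410

0.0410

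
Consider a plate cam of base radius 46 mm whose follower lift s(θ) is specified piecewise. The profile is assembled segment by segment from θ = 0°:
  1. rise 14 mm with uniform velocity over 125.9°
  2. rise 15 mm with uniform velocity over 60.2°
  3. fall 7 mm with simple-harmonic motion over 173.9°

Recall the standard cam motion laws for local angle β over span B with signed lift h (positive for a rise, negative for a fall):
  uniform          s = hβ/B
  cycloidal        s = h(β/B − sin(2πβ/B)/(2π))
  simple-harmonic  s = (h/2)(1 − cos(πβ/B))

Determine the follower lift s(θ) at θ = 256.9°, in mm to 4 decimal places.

seg 1 [0°–125.9°] uniform, h=14: full span → s += 14 → s = 14.0000
seg 2 [125.9°–186.1°] uniform, h=15: full span → s += 15 → s = 29.0000
seg 3 [186.1°–360°] simple-harmonic, h=-7: θ=256.9° here. β=70.8, B=173.9. -7/2·(1 − cos(π·0.4071)) = -2.4933 → s = 26.5067

26.5067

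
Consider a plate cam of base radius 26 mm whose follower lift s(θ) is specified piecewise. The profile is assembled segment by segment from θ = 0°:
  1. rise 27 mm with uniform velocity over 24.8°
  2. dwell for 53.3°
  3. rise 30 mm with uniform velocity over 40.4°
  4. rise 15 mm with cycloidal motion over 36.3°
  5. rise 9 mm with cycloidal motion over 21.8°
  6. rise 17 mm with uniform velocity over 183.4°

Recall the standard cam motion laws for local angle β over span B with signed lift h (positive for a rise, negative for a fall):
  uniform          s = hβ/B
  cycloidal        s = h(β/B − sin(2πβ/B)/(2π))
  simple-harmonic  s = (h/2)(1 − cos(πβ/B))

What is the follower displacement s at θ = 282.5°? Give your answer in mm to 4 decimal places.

seg 1 [0°–24.8°] uniform, h=27: full span → s += 27 → s = 27.0000
seg 2 [24.8°–78.1°] dwell: s stays 27.0000
seg 3 [78.1°–118.5°] uniform, h=30: full span → s += 30 → s = 57.0000
seg 4 [118.5°–154.8°] cycloidal, h=15: full span → s += 15 → s = 72.0000
seg 5 [154.8°–176.6°] cycloidal, h=9: full span → s += 9 → s = 81.0000
seg 6 [176.6°–360°] uniform, h=17: θ=282.5° here. β=105.9, B=183.4. 17·105.9/183.4 = 9.8162 → s = 90.8162

90.8162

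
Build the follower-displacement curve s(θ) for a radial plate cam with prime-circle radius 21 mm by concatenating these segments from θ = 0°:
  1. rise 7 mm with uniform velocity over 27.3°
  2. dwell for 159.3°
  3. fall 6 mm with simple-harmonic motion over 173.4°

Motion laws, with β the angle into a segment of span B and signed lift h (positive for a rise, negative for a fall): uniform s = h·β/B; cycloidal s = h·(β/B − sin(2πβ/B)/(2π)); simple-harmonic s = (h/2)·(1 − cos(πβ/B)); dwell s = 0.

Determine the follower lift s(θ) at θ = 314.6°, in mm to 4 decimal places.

seg 1 [0°–27.3°] uniform, h=7: full span → s += 7 → s = 7.0000
seg 2 [27.3°–186.6°] dwell: s stays 7.0000
seg 3 [186.6°–360°] simple-harmonic, h=-6: θ=314.6° here. β=128, B=173.4. -6/2·(1 − cos(π·0.7382)) = -5.0411 → s = 1.9589

1.9589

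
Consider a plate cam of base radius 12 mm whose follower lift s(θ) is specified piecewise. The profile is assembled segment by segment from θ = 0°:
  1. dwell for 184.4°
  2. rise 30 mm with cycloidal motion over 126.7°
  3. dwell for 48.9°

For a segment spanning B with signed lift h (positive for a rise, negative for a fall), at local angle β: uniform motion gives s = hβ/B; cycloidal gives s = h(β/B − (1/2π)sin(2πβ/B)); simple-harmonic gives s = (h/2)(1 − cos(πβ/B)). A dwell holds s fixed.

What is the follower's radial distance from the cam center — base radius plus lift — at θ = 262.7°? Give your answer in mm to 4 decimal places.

seg 1 [0°–184.4°] dwell: s stays 0.0000
seg 2 [184.4°–311.1°] cycloidal, h=30: θ=262.7° here. β=78.3, B=126.7. 30·(0.6180 − sin(2π·0.6180)/(2π)) = 21.7642 → s = 21.7642
radial distance = base radius + s = 12 + 21.7642 = 33.7642

33.7642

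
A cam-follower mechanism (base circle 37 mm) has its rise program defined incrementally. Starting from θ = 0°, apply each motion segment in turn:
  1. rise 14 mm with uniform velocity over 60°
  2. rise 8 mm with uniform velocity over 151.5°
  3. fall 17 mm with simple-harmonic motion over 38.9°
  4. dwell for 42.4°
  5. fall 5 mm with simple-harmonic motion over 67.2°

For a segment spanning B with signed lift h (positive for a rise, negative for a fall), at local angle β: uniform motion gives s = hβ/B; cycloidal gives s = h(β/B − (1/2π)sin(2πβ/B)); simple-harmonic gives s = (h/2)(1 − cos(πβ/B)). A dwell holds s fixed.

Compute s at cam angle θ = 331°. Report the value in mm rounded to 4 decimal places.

seg 1 [0°–60°] uniform, h=14: full span → s += 14 → s = 14.0000
seg 2 [60°–211.5°] uniform, h=8: full span → s += 8 → s = 22.0000
seg 3 [211.5°–250.4°] simple-harmonic, h=-17: full span → s += -17 → s = 5.0000
seg 4 [250.4°–292.8°] dwell: s stays 5.0000
seg 5 [292.8°–360°] simple-harmonic, h=-5: θ=331° here. β=38.2, B=67.2. -5/2·(1 − cos(π·0.5685)) = -3.0335 → s = 1.9665

1.9665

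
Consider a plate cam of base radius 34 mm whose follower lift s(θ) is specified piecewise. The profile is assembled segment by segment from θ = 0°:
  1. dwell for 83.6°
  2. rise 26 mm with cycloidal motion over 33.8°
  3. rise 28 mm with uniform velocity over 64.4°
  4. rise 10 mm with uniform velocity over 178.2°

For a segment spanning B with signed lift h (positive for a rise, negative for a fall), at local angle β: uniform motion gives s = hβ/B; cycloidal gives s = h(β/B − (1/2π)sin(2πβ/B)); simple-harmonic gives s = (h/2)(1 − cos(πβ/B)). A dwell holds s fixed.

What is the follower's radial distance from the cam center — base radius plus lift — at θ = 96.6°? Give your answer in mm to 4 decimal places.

seg 1 [0°–83.6°] dwell: s stays 0.0000
seg 2 [83.6°–117.4°] cycloidal, h=26: θ=96.6° here. β=13, B=33.8. 26·(0.3846 − sin(2π·0.3846)/(2π)) = 7.2560 → s = 7.2560
radial distance = base radius + s = 34 + 7.2560 = 41.2560

41.2560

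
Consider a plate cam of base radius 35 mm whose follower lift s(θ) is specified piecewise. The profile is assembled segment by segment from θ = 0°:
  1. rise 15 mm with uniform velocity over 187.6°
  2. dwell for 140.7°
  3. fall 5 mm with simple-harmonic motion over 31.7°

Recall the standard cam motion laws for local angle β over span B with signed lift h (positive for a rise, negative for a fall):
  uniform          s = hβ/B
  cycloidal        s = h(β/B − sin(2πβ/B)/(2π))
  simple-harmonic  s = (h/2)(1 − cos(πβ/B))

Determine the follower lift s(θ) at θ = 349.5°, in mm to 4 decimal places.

seg 1 [0°–187.6°] uniform, h=15: full span → s += 15 → s = 15.0000
seg 2 [187.6°–328.3°] dwell: s stays 15.0000
seg 3 [328.3°–360°] simple-harmonic, h=-5: θ=349.5° here. β=21.2, B=31.7. -5/2·(1 − cos(π·0.6688)) = -3.7643 → s = 11.2357

11.2357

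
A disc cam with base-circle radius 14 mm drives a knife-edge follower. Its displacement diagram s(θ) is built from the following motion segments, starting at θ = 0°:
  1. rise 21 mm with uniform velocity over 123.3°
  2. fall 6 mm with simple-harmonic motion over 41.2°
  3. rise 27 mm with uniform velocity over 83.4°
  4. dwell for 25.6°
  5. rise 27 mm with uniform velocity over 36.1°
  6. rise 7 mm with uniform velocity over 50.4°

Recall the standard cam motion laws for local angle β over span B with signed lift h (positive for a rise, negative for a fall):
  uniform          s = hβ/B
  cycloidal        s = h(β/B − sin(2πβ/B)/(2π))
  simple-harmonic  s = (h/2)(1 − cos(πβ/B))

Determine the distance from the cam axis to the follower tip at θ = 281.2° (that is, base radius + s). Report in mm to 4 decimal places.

seg 1 [0°–123.3°] uniform, h=21: full span → s += 21 → s = 21.0000
seg 2 [123.3°–164.5°] simple-harmonic, h=-6: full span → s += -6 → s = 15.0000
seg 3 [164.5°–247.9°] uniform, h=27: full span → s += 27 → s = 42.0000
seg 4 [247.9°–273.5°] dwell: s stays 42.0000
seg 5 [273.5°–309.6°] uniform, h=27: θ=281.2° here. β=7.7, B=36.1. 27·7.7/36.1 = 5.7590 → s = 47.7590
radial distance = base radius + s = 14 + 47.7590 = 61.7590

61.7590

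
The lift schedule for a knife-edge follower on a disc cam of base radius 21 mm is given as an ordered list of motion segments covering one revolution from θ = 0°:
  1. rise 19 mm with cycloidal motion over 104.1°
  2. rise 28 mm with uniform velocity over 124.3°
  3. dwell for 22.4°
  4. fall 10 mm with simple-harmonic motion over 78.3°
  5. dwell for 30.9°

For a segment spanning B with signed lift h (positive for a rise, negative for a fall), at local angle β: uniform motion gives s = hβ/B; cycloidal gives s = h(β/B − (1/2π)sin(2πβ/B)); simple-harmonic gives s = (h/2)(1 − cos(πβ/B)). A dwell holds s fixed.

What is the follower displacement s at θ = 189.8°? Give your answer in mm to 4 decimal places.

seg 1 [0°–104.1°] cycloidal, h=19: full span → s += 19 → s = 19.0000
seg 2 [104.1°–228.4°] uniform, h=28: θ=189.8° here. β=85.7, B=124.3. 28·85.7/124.3 = 19.3049 → s = 38.3049

38.3049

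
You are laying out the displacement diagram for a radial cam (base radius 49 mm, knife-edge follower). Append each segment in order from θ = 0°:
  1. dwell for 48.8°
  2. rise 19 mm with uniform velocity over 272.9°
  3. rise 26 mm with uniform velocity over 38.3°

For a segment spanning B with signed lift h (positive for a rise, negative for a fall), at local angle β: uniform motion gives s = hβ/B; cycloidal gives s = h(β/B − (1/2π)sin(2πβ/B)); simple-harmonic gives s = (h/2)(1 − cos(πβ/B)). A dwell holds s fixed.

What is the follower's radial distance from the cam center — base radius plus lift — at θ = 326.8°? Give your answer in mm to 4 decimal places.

seg 1 [0°–48.8°] dwell: s stays 0.0000
seg 2 [48.8°–321.7°] uniform, h=19: full span → s += 19 → s = 19.0000
seg 3 [321.7°–360°] uniform, h=26: θ=326.8° here. β=5.1, B=38.3. 26·5.1/38.3 = 3.4621 → s = 22.4621
radial distance = base radius + s = 49 + 22.4621 = 71.4621

71.4621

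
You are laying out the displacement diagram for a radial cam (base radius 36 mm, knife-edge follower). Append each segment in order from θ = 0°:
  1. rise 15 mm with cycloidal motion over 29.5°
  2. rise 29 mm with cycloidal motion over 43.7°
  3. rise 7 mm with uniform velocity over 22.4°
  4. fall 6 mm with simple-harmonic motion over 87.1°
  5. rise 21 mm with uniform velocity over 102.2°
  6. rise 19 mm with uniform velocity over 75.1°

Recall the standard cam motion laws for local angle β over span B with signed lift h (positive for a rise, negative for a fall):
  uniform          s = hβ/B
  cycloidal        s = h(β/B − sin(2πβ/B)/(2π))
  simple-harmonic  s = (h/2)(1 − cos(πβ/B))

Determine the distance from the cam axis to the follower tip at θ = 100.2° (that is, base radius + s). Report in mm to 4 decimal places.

seg 1 [0°–29.5°] cycloidal, h=15: full span → s += 15 → s = 15.0000
seg 2 [29.5°–73.2°] cycloidal, h=29: full span → s += 29 → s = 44.0000
seg 3 [73.2°–95.6°] uniform, h=7: full span → s += 7 → s = 51.0000
seg 4 [95.6°–182.7°] simple-harmonic, h=-6: θ=100.2° here. β=4.6, B=87.1. -6/2·(1 − cos(π·0.0528)) = -0.0412 → s = 50.9588
radial distance = base radius + s = 36 + 50.9588 = 86.9588

86.9588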